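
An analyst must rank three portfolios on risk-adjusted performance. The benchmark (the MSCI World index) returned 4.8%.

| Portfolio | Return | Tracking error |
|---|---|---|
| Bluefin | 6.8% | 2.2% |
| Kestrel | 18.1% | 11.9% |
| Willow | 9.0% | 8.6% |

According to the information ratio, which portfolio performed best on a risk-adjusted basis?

Kestrel

Bluefin: IR = (6.8% − 4.8%) / 2.2% = 0.909
Kestrel: IR = (18.1% − 4.8%) / 11.9% = 1.118
Willow: IR = (9.0% − 4.8%) / 8.6% = 0.488
Highest: Kestrel (1.118).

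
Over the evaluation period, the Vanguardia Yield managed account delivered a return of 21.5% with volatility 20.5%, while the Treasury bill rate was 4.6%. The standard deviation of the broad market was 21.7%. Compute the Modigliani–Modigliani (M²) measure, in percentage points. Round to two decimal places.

22.49

Sharpe = (Rp − Rf) / σp = (21.5% − 4.6%) / 20.5% = 0.8244
M² = Rf + Sharpe × σm = 4.6% + 0.8244 × 21.7% = 22.4895%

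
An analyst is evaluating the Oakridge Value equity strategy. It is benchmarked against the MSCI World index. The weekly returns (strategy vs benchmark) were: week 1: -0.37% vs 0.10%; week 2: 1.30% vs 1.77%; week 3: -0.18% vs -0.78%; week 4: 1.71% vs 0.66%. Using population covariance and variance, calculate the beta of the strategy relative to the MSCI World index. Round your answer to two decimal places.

r̄p = 0.6150%,  r̄m = 0.4375%
Cov = Σ(rp − r̄p)(rm − r̄m) / 4 = 0.6142
Var(rm) = Σ(rm − r̄m)² / 4 = 0.8553
β = Cov / Var = 0.6142 / 0.8553 = 0.7181

0.72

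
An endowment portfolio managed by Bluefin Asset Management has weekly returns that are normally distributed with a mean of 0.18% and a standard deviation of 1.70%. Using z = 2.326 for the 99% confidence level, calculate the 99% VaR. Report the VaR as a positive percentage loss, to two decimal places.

VaR (as % loss) = −(μ − z·σ) = −(0.18% − 2.326 × 1.70%) = −(-3.7742%) = 3.7742%

3.77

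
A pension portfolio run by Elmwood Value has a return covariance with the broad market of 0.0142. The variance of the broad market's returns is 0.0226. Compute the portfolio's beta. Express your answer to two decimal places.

0.63

β = Cov(Rp, Rm) / Var(Rm) = 0.0142 / 0.0226 = 0.6283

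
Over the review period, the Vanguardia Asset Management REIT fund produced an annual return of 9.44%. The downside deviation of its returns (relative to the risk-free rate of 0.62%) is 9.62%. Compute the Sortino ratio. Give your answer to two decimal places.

0.92

Sortino = (Rp − Rf) / σd = (9.44% − 0.62%) / 9.62% = 8.82% / 9.62% = 0.9168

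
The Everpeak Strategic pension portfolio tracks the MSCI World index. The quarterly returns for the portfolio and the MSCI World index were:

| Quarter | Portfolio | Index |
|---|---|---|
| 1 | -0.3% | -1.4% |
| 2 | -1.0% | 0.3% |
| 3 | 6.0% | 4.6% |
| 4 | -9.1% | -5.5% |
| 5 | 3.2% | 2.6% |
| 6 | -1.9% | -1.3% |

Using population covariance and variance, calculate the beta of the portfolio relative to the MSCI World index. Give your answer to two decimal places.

r̄p = -0.5167%,  r̄m = -0.1167%
Cov = Σ(rp − r̄p)(rm − r̄m) / 6 = 14.6997
Var(rm) = Σ(rm − r̄m)² / 6 = 10.3047
β = Cov / Var = 14.6997 / 10.3047 = 1.4265

1.43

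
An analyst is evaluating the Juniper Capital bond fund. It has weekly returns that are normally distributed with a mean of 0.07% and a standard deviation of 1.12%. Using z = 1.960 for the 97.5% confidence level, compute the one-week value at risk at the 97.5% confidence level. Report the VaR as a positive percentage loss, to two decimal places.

VaR (as % loss) = −(μ − z·σ) = −(0.07% − 1.960 × 1.12%) = −(-2.1252%) = 2.1252%

2.13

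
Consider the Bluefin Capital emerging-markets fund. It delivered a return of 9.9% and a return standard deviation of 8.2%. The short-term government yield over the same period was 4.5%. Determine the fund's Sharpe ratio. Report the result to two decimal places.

0.66

Sharpe = (Rp − Rf) / σp = (9.9% − 4.5%) / 8.2% = 5.40% / 8.2% = 0.6585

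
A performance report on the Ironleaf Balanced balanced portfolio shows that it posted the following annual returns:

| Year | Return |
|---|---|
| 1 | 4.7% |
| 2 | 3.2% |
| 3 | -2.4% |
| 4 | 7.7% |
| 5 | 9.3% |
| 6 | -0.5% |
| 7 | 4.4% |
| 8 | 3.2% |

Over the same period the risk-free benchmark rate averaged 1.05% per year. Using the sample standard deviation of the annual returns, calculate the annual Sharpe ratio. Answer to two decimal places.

r̄ = (4.7 + 3.2 − 2.4 + 7.7 + 9.3 − 0.5 + 4.4 + 3.2) / 8 = 29.60 / 8 = 3.7000%
Sample std dev = √[104.2000 / 7] = 3.8582%
Sharpe = (r̄ − rf) / σ = (3.7000 − 1.05) / 3.8582 = 2.6500 / 3.8582 = 0.6868

0.69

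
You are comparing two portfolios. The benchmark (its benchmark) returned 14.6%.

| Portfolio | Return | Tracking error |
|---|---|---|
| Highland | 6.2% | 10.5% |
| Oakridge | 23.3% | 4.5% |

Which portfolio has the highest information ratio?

Oakridge

Highland: IR = (6.2% − 14.6%) / 10.5% = -0.800
Oakridge: IR = (23.3% − 14.6%) / 4.5% = 1.933
Highest: Oakridge (1.933).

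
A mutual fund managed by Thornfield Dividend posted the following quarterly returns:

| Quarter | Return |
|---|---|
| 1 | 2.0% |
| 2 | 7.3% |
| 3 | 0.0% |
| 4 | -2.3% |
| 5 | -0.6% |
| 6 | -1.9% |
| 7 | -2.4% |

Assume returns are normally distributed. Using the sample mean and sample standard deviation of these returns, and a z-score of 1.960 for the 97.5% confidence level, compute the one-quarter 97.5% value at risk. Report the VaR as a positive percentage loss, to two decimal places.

r̄ = (2 + 7.3 + 0 − 2.3 − 0.6 − 1.9 − 2.4) / 7 = 0.3000%
Σ(r − r̄)² = (2 − 0.3000)² + (7.3 − 0.3000)² + (0 − 0.3000)² + … = 71.6800
sample σ = √(71.6800 / 6) = √11.9467 = 3.4564%
VaR = −(r̄ − z·σ) = −(0.3000 − 1.960 × 3.4564) = −(-6.4745) = 6.4745%

6.47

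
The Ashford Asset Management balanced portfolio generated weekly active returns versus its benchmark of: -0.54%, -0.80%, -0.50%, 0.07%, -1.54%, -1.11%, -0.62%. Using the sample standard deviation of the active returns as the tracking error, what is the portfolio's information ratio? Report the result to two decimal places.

-1.42

μ = (-0.54 − 0.8 − 0.5 + 0.07 − 1.54 − 1.11 − 0.62) / 7 = -0.7200%
Σ(r − μ)² = 1.5458; sample σ = √(1.5458/6) = 0.5076%
IR = μ / tracking error = -0.7200 / 0.5076 = -1.4184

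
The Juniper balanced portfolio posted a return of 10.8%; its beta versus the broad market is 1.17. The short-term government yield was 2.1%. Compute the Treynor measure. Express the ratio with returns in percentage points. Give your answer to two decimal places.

7.44

Treynor = (Rp − Rf) / β = (10.8% − 2.1%) / 1.17 = 8.70 / 1.17 = 7.4359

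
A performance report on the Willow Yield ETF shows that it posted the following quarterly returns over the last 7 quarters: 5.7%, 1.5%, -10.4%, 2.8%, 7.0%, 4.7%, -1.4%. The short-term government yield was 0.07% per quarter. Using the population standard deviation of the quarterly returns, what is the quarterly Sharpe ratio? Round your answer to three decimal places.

0.246

r̄ = (5.7 + 1.5 − 10.4 + 2.8 + 7 + 4.7 − 1.4) / 7 = 9.90 / 7 = 1.4143%
Σ(r − r̄)² = 209.7886; population σ = √(209.7886/7) = 5.4745%
Sharpe = (r̄ − rf) / σ = (1.4143 − 0.07) / 5.4745 = 1.3443 / 5.4745 = 0.2456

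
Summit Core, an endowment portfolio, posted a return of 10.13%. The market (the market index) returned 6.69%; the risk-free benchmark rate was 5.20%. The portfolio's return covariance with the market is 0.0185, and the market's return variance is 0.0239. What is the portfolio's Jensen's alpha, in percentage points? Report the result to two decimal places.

β = Cov / Var = 0.0185 / 0.0239 = 0.7741
E[R] = Rf + β(Rm − Rf) = 5.20% + 0.7741 × (6.69% − 5.20%) = 6.3534%
α = Rp − E[R] = 10.13% − 6.3534% = 3.7766

3.78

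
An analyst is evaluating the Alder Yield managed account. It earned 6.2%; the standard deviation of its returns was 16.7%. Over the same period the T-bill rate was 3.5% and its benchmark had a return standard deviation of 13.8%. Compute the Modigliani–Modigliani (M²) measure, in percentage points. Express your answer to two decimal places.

5.73

Sharpe = (Rp − Rf) / σp = (6.2% − 3.5%) / 16.7% = 0.1617
M² = Rf + Sharpe × σm = 3.5% + 0.1617 × 13.8% = 5.7315%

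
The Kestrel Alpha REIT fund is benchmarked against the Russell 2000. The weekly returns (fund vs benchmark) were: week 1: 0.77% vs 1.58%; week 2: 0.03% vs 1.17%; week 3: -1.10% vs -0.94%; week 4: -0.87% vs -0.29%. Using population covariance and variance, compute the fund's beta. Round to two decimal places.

0.70

r̄p = -0.2925%,  r̄m = 0.3800%
Cov = Σ(rp − r̄p)(rm − r̄m) / 4 = 0.7457
Var(rm) = Σ(rm − r̄m)² / 4 = 1.0639
β = Cov / Var = 0.7457 / 1.0639 = 0.7009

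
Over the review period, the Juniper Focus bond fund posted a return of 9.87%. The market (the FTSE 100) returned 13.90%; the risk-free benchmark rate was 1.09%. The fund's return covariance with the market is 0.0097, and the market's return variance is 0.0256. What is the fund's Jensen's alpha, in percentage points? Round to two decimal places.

3.93

β = Cov / Var = 0.0097 / 0.0256 = 0.3789
E[R] = Rf + β(Rm − Rf) = 1.09% + 0.3789 × (13.90% − 1.09%) = 5.9437%
α = Rp − E[R] = 9.87% − 5.9437% = 3.9263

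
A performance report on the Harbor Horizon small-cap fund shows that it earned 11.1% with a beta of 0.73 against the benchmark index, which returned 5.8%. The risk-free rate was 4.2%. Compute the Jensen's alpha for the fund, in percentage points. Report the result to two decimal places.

CAPM expected return = Rf + β(Rm − Rf) = 4.2% + 0.73 × (5.8% − 4.2%) = 4.2 + 0.73 × 1.60 = 5.3680%
Jensen's α = Rp − E[R] = 11.1% − 5.3680% = 5.7320

5.73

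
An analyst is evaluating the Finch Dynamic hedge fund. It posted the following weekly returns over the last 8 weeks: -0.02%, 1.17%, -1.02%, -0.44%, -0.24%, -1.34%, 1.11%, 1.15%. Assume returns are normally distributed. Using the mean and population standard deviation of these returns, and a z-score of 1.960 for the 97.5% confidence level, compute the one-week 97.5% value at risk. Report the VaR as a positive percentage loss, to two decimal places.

1.79

μ = (-0.02 + 1.17 − 1.02 − 0.44 − 0.24 − 1.34 + 1.11 + 1.15) / 8 = 0.0463%
Σ(r − μ)² = 6.9940; population σ = √(6.9940/8) = 0.9350%
VaR = −(μ − z·σ) = −(0.0463 − 1.960 × 0.9350) = −(-1.7863) = 1.7863%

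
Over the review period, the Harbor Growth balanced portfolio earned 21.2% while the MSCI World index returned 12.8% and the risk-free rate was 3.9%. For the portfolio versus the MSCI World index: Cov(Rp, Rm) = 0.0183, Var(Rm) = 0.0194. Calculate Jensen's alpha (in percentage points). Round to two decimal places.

β = Cov / Var = 0.0183 / 0.0194 = 0.9433
E[R] = Rf + β(Rm − Rf) = 3.9% + 0.9433 × (12.8% − 3.9%) = 12.2954%
α = Rp − E[R] = 21.2% − 12.2954% = 8.9046

8.90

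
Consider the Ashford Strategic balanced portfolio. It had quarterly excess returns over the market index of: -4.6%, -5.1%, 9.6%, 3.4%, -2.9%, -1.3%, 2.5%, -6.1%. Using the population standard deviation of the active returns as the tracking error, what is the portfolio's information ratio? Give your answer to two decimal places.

r̄ = (-4.6 − 5.1 + 9.6 + 3.4 − 2.9 − 1.3 + 2.5 − 6.1) / 8 = -4.50 / 8 = -0.5625%
Population std dev = √[201.9188 / 8] = 5.0239%
IR = r̄ / tracking error = -0.5625 / 5.0239 = -0.1120

-0.11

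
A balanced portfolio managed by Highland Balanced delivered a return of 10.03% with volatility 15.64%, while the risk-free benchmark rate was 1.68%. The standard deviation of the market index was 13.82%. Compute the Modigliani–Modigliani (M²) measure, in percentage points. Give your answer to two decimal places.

9.06

Sharpe = (Rp − Rf) / σp = (10.03% − 1.68%) / 15.64% = 0.5339
M² = Rf + Sharpe × σm = 1.68% + 0.5339 × 13.82% = 9.0585%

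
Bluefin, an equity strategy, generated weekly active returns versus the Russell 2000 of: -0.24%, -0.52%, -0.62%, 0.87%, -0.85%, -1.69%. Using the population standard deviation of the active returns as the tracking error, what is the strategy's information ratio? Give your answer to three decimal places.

-0.666

Mean return r̄ = -3.050 / 6 = -0.5083%
Σ(r − r̄)² = (-0.24 − (-0.5083))² + (-0.52 − (-0.5083))² + … = 3.4975
σ = √[3.4975 / 6] = 0.7635%
IR = r̄ / tracking error = -0.5083 / 0.7635 = -0.6657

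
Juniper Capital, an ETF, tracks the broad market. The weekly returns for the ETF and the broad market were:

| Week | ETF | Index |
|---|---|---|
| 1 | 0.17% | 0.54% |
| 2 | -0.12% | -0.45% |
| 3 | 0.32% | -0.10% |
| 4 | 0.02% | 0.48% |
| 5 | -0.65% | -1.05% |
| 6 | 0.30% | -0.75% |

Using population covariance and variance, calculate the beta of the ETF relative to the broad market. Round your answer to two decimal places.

r̄p = 0.0067%,  r̄m = -0.2217%
Cov = Σ(rp − r̄p)(rm − r̄m) / 6 = 0.0983
Var(rm) = Σ(rm − r̄m)² / 6 = 0.3508
β = Cov / Var = 0.0983 / 0.3508 = 0.2802

0.28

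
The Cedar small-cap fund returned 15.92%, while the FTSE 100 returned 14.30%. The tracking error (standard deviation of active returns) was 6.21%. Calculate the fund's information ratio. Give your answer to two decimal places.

IR = (Rp − Rb) / TE = (15.92% − 14.30%) / 6.21% = 1.62% / 6.21% = 0.2609

0.26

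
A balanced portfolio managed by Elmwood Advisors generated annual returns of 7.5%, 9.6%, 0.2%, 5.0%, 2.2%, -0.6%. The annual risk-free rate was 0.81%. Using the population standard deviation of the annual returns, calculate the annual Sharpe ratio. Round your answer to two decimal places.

0.85

μ = (7.5 + 9.6 + 0.2 + 5 + 2.2 − 0.6) / 6 = 3.9833%
Σ(r − μ)² = 83.4483; population σ = √(83.4483/6) = 3.7293%
Sharpe = (μ − rf) / σ = (3.9833 − 0.81) / 3.7293 = 3.1733 / 3.7293 = 0.8509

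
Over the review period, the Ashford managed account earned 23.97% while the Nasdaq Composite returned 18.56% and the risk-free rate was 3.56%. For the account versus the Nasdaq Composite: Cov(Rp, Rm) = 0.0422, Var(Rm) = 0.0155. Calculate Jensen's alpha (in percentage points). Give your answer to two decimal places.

β = Cov / Var = 0.0422 / 0.0155 = 2.7226
E[R] = Rf + β(Rm − Rf) = 3.56% + 2.7226 × (18.56% − 3.56%) = 44.3990%
α = Rp − E[R] = 23.97% − 44.3990% = -20.4290

-20.43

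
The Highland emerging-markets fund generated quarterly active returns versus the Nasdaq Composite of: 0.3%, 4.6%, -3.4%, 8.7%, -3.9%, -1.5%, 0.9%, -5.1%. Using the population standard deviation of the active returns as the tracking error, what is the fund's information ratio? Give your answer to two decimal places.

0.02

r̄ = (0.3 + 4.6 − 3.4 + 8.7 − 3.9 − 1.5 + 0.9 − 5.1) / 8 = 0.0750%
Σ(r − r̄)² = (0.3 − 0.0750)² + (4.6 − 0.0750)² + (-3.4 − 0.0750)² + … = 152.7350
population σ = √(152.7350 / 8) = √19.0919 = 4.3694%
IR = r̄ / tracking error = 0.0750 / 4.3694 = 0.0172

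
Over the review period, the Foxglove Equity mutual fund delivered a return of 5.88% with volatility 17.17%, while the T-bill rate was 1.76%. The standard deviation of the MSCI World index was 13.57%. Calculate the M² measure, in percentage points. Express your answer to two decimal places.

Sharpe = (Rp − Rf) / σp = (5.88% − 1.76%) / 17.17% = 0.2400
M² = Rf + Sharpe × σm = 1.76% + 0.2400 × 13.57% = 5.0168%

5.02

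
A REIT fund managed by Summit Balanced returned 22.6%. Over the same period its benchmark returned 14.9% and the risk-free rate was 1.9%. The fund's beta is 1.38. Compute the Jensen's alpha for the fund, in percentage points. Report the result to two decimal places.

2.76

CAPM expected return = Rf + β(Rm − Rf) = 1.9% + 1.38 × (14.9% − 1.9%) = 1.9 + 1.38 × 13.00 = 19.8400%
Jensen's α = Rp − E[R] = 22.6% − 19.8400% = 2.7600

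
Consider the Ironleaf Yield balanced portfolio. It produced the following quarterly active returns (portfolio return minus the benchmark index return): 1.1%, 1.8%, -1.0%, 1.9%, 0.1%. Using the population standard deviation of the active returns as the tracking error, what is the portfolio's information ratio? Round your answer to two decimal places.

r̄ = (1.1 + 1.8 − 1 + 1.9 + 0.1) / 5 = 0.7800%
Population std dev = √[6.0280 / 5] = 1.0980%
IR = r̄ / tracking error = 0.7800 / 1.0980 = 0.7104

0.71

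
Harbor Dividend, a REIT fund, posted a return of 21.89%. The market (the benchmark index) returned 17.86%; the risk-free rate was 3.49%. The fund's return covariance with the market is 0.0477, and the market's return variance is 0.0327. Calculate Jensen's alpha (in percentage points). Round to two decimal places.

β = Cov / Var = 0.0477 / 0.0327 = 1.4587
E[R] = Rf + β(Rm − Rf) = 3.49% + 1.4587 × (17.86% − 3.49%) = 24.4515%
α = Rp − E[R] = 21.89% − 24.4515% = -2.5615

-2.56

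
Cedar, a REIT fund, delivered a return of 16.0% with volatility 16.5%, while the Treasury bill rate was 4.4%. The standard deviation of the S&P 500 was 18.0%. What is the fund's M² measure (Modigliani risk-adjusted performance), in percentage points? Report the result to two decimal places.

Sharpe = (Rp − Rf) / σp = (16.0% − 4.4%) / 16.5% = 0.7030
M² = Rf + Sharpe × σm = 4.4% + 0.7030 × 18.0% = 17.0540%

17.05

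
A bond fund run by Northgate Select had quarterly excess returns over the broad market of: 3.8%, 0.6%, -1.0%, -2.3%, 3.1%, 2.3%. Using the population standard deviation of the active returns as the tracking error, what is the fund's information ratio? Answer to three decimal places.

0.493

μ = (3.8 + 0.6 − 1 − 2.3 + 3.1 + 2.3) / 6 = 6.50 / 6 = 1.0833%
Population σ = √[Σ(r − μ)² / 6] = √[28.9483 / 6] = √4.8247 = 2.1965%
IR = μ / tracking error = 1.0833 / 2.1965 = 0.4932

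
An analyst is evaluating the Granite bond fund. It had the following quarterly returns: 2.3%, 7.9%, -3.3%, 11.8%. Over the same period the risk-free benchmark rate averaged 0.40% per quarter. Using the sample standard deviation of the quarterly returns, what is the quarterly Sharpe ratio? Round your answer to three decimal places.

r̄ = (2.3 + 7.9 − 3.3 + 11.8) / 4 = 18.70 / 4 = 4.6750%
Σ(r − r̄)² = 130.4075; sample σ = √(130.4075/3) = 6.5931%
Sharpe = (r̄ − rf) / σ = (4.6750 − 0.4) / 6.5931 = 4.2750 / 6.5931 = 0.6484

0.648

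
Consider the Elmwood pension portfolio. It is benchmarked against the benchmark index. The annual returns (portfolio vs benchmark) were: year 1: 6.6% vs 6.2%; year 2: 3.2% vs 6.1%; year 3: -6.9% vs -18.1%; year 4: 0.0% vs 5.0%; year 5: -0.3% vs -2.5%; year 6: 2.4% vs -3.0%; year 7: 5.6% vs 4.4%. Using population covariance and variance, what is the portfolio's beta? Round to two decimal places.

0.45

r̄p = 1.5143%,  r̄m = -0.2714%
Cov = Σ(rp − r̄p)(rm − r̄m) / 7 = 29.4853
Var(rm) = Σ(rm − r̄m)² / 7 = 66.0506
β = Cov / Var = 29.4853 / 66.0506 = 0.4464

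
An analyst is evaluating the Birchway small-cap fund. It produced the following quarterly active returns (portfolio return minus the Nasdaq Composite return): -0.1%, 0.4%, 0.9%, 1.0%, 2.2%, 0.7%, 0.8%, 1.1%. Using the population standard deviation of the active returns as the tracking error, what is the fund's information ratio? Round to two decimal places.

1.42

μ = (-0.1 + 0.4 + 0.9 + 1 + 2.2 + 0.7 + 0.8 + 1.1) / 8 = 7.00 / 8 = 0.8750%
Σ(r − μ)² = 3.0350; population σ = √(3.0350/8) = 0.6159%
IR = μ / tracking error = 0.8750 / 0.6159 = 1.4207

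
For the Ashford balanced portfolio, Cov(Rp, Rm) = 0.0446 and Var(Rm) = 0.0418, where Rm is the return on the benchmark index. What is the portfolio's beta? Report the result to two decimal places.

β = Cov(Rp, Rm) / Var(Rm) = 0.0446 / 0.0418 = 1.0670

1.07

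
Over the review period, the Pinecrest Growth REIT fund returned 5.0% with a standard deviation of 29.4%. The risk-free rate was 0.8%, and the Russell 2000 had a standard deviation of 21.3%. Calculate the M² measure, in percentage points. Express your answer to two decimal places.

Sharpe = (Rp − Rf) / σp = (5.0% − 0.8%) / 29.4% = 0.1429
M² = Rf + Sharpe × σm = 0.8% + 0.1429 × 21.3% = 3.8438%

3.84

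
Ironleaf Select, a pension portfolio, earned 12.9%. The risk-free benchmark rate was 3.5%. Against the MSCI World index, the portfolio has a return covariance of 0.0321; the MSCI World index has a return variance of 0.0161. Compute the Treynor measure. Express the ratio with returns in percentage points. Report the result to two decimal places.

β = Cov / Var = 0.0321 / 0.0161 = 1.9938
Treynor = (Rp − Rf) / β = (12.9% − 3.5%) / 1.9938 = 9.40 / 1.9938 = 4.7146

4.71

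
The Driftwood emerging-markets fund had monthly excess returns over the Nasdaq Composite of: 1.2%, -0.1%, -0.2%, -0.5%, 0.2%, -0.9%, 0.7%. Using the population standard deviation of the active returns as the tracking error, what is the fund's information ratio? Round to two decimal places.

0.09

r̄ = (1.2 − 0.1 − 0.2 − 0.5 + 0.2 − 0.9 + 0.7) / 7 = 0.40 / 7 = 0.0571%
Population σ = √[Σ(r − r̄)² / 7] = √[3.0571 / 7] = √0.4367 = 0.6608%
IR = r̄ / tracking error = 0.0571 / 0.6608 = 0.0864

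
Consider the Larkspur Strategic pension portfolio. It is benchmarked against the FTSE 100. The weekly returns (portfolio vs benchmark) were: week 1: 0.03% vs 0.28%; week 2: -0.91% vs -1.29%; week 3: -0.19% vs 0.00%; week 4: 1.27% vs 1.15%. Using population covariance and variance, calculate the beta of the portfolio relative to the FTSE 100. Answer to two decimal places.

0.86

r̄p = 0.0500%,  r̄m = 0.0350%
Cov = Σ(rp − r̄p)(rm − r̄m) / 4 = 0.6590
Var(rm) = Σ(rm − r̄m)² / 4 = 0.7650
β = Cov / Var = 0.6590 / 0.7650 = 0.8614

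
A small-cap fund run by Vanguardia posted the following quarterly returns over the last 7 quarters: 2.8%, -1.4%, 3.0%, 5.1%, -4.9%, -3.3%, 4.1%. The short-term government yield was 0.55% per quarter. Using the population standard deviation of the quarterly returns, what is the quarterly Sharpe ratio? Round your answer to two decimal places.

0.06

Mean return r̄ = 5.40 / 7 = 0.7714%
Σ(r − r̄)² = (2.8 − 0.7714)² + (-1.4 − 0.7714)² + … = 92.3543
population σ = √(92.3543 / 7) = √13.1935 = 3.6323%
Sharpe = (r̄ − rf) / σ = (0.7714 − 0.55) / 3.6323 = 0.2214 / 3.6323 = 0.0610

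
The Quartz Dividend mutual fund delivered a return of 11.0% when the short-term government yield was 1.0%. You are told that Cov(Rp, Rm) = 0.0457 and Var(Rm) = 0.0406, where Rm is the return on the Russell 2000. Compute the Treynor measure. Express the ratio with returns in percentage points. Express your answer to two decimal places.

β = Cov / Var = 0.0457 / 0.0406 = 1.1256
Treynor = (Rp − Rf) / β = (11.0% − 1.0%) / 1.1256 = 10.00 / 1.1256 = 8.8842

8.88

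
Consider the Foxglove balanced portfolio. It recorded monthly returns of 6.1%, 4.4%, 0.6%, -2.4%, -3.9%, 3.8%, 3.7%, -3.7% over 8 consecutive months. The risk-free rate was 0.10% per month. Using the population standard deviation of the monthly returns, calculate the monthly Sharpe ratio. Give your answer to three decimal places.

Mean return r̄ = 8.60 / 8 = 1.0750%
Population std dev = √[110.4750 / 8] = 3.7161%
Sharpe = (r̄ − rf) / σ = (1.0750 − 0.1) / 3.7161 = 0.9750 / 3.7161 = 0.2624

0.262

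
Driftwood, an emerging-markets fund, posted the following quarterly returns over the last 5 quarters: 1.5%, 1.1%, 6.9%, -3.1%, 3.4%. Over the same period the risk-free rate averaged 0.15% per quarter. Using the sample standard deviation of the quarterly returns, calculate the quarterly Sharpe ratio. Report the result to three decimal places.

r̄ = (1.5 + 1.1 + 6.9 − 3.1 + 3.4) / 5 = 1.9600%
Sample std dev = √[53.0320 / 4] = 3.6412%
Sharpe = (r̄ − rf) / σ = (1.9600 − 0.15) / 3.6412 = 1.8100 / 3.6412 = 0.4971

0.497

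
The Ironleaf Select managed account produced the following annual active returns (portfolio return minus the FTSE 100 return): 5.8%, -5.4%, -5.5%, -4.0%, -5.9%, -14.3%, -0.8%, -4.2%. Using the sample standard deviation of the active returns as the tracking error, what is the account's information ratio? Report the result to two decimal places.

r̄ = (5.8 − 5.4 − 5.5 − 4 − 5.9 − 14.3 − 0.8 − 4.2) / 8 = -34.30 / 8 = -4.2875%
Sample σ = √[Σ(r − r̄)² / 7] = √[219.5688 / 7] = √31.3670 = 5.6006%
IR = r̄ / tracking error = -4.2875 / 5.6006 = -0.7655

-0.77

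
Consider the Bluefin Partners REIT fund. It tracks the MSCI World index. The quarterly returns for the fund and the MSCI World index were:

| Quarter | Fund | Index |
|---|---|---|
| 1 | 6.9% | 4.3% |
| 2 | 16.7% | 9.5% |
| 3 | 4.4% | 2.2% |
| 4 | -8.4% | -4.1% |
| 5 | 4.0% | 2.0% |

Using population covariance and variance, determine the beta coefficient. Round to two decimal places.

1.83

r̄p = 4.7200%,  r̄m = 2.7800%
Cov = Σ(rp − r̄p)(rm − r̄m) / 5 = 34.9664
Var(rm) = Σ(rm − r̄m)² / 5 = 19.1496
β = Cov / Var = 34.9664 / 19.1496 = 1.8260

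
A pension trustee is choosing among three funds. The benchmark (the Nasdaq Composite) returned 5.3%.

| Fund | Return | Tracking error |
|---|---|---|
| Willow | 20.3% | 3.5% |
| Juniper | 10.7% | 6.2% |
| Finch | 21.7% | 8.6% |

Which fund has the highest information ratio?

Willow

Willow: IR = (20.3% − 5.3%) / 3.5% = 4.286
Juniper: IR = (10.7% − 5.3%) / 6.2% = 0.871
Finch: IR = (21.7% − 5.3%) / 8.6% = 1.907
Highest: Willow (4.286).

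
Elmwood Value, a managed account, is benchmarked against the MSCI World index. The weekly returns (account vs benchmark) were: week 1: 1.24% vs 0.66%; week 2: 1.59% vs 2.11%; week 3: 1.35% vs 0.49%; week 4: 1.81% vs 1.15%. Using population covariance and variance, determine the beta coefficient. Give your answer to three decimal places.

r̄p = 1.4975%,  r̄m = 1.1025%
Cov = Σ(rp − r̄p)(rm − r̄m) / 4 = 0.0781
Var(rm) = Σ(rm − r̄m)² / 4 = 0.3971
β = Cov / Var = 0.0781 / 0.3971 = 0.1967

0.197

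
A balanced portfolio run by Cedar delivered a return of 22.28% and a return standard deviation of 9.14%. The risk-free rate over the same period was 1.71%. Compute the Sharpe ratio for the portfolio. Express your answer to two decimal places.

Sharpe = (Rp − Rf) / σp = (22.28% − 1.71%) / 9.14% = 20.57% / 9.14% = 2.2505

2.25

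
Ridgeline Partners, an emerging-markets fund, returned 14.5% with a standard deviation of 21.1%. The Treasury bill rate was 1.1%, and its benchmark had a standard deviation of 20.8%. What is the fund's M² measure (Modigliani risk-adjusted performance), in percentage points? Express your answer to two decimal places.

14.31

Sharpe = (Rp − Rf) / σp = (14.5% − 1.1%) / 21.1% = 0.6351
M² = Rf + Sharpe × σm = 1.1% + 0.6351 × 20.8% = 14.3101%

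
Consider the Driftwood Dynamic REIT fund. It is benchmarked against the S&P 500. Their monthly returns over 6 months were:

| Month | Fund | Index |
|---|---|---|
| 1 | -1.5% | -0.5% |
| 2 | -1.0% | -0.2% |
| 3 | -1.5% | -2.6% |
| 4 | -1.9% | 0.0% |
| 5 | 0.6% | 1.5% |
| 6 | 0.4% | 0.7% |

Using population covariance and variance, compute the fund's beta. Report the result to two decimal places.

r̄p = -0.8167%,  r̄m = -0.1833%
Cov = Σ(rp − r̄p)(rm − r̄m) / 6 = 0.8553
Var(rm) = Σ(rm − r̄m)² / 6 = 1.5981
β = Cov / Var = 0.8553 / 1.5981 = 0.5352

0.54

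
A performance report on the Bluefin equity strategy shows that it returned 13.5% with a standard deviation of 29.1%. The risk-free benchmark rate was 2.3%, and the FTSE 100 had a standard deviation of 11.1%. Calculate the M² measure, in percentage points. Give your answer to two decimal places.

Sharpe = (Rp − Rf) / σp = (13.5% − 2.3%) / 29.1% = 0.3849
M² = Rf + Sharpe × σm = 2.3% + 0.3849 × 11.1% = 6.5724%

6.57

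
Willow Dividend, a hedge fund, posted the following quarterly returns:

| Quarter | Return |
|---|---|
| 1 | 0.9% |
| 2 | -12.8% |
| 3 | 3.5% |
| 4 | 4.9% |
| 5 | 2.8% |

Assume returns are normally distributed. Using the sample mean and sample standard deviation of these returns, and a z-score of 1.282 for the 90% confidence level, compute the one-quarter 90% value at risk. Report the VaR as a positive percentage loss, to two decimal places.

9.40

r̄ = (0.9 − 12.8 + 3.5 + 4.9 + 2.8) / 5 = -0.70 / 5 = -0.1400%
Sample σ = √[Σ(r − r̄)² / 4] = √[208.6520 / 4] = √52.1630 = 7.2224%
VaR = −(r̄ − z·σ) = −(-0.1400 − 1.282 × 7.2224) = −(-9.3991) = 9.3991%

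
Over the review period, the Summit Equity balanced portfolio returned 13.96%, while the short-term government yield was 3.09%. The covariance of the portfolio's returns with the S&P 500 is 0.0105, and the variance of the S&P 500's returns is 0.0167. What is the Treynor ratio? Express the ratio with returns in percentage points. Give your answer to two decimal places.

17.29

β = Cov / Var = 0.0105 / 0.0167 = 0.6287
Treynor = (Rp − Rf) / β = (13.96% − 3.09%) / 0.6287 = 10.87 / 0.6287 = 17.2896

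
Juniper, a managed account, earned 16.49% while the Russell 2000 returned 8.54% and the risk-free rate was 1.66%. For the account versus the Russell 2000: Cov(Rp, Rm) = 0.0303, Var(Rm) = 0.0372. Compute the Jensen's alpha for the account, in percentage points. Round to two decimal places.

β = Cov / Var = 0.0303 / 0.0372 = 0.8145
E[R] = Rf + β(Rm − Rf) = 1.66% + 0.8145 × (8.54% − 1.66%) = 7.2638%
α = Rp − E[R] = 16.49% − 7.2638% = 9.2262

9.23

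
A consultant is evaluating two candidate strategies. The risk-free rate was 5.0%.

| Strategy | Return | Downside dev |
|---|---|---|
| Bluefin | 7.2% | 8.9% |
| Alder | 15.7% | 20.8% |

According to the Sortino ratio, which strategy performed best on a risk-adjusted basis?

Alder

Bluefin: Sortino ratio = (7.2% − 5.0%) / 8.9% = 0.247
Alder: Sortino ratio = (15.7% − 5.0%) / 20.8% = 0.514
Highest: Alder (0.514).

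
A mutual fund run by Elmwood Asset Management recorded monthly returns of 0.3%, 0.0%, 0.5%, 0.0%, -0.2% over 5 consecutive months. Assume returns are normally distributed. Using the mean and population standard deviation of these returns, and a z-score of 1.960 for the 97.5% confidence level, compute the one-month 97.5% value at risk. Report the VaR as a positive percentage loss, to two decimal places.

Mean return r̄ = 0.60 / 5 = 0.1200%
Σ(r − r̄)² = (0.3 − 0.1200)² + (0 − 0.1200)² + (0.5 − 0.1200)² + … = 0.3080
σ = √[0.3080 / 5] = 0.2482%
VaR = −(r̄ − z·σ) = −(0.1200 − 1.960 × 0.2482) = −(-0.3665) = 0.3665%

0.37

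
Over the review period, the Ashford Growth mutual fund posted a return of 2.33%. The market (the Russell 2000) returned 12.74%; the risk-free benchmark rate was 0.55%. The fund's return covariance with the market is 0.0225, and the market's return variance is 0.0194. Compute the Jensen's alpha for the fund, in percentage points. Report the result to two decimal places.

-12.36

β = Cov / Var = 0.0225 / 0.0194 = 1.1598
E[R] = Rf + β(Rm − Rf) = 0.55% + 1.1598 × (12.74% − 0.55%) = 14.6880%
α = Rp − E[R] = 2.33% − 14.6880% = -12.3580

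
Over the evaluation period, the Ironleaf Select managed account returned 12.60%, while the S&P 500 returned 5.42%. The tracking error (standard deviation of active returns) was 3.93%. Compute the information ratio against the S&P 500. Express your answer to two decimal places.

1.83

IR = (Rp − Rb) / TE = (12.60% − 5.42%) / 3.93% = 7.18% / 3.93% = 1.8270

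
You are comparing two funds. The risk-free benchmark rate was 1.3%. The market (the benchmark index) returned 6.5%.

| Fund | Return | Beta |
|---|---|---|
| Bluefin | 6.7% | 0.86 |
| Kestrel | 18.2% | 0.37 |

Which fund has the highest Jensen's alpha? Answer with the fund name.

Bluefin: α = 6.7% − [1.3% + 0.86 × (6.5% − 1.3%)] = 0.928
Kestrel: α = 18.2% − [1.3% + 0.37 × (6.5% − 1.3%)] = 14.976
Highest: Kestrel (14.976).

Kestrel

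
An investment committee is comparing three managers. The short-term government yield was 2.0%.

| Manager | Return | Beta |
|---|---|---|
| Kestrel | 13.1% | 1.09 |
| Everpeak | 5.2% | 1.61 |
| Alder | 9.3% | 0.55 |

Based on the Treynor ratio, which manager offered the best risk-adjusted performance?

Kestrel: Treynor = (13.1% − 2.0%) / 1.09 = 10.183
Everpeak: Treynor = (5.2% − 2.0%) / 1.61 = 1.988
Alder: Treynor = (9.3% − 2.0%) / 0.55 = 13.273
Highest: Alder (13.273).

Alder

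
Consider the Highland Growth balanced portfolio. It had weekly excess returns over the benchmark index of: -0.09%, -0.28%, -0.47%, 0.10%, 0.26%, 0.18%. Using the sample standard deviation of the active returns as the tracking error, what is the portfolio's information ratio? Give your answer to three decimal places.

Mean return r̄ = -0.300 / 6 = -0.0500%
Sample std dev = √[0.4024 / 5] = 0.2837%
IR = r̄ / tracking error = -0.0500 / 0.2837 = -0.1762

-0.176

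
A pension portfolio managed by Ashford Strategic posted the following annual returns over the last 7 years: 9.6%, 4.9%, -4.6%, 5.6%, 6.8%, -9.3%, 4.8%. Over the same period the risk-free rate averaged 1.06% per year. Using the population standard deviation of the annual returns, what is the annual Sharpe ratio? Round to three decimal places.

0.235

μ = (9.6 + 4.9 − 4.6 + 5.6 + 6.8 − 9.3 + 4.8) / 7 = 17.80 / 7 = 2.5429%
Σ(r − μ)² = 279.1971; population σ = √(279.1971/7) = 6.3155%
Sharpe = (μ − rf) / σ = (2.5429 − 1.06) / 6.3155 = 1.4829 / 6.3155 = 0.2348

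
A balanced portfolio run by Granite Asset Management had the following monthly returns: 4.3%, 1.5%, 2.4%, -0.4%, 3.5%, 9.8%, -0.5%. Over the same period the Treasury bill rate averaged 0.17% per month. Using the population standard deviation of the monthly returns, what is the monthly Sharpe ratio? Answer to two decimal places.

Mean return r̄ = 20.60 / 7 = 2.9429%
Σ(r − r̄)² = 74.5771; population σ = √(74.5771/7) = 3.2640%
Sharpe = (r̄ − rf) / σ = (2.9429 − 0.17) / 3.2640 = 2.7729 / 3.2640 = 0.8495

0.85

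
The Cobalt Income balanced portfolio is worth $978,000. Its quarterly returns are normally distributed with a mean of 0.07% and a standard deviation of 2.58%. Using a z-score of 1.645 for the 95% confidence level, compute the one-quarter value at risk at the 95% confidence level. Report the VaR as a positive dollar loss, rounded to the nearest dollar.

Return at the 95% tail: μ − z·σ = 0.07% − 1.645 × 2.58% = 0.07 − 4.2441 = -4.1741%
VaR = −(-4.1741%) × $978,000 = 4.1741% × $978,000 = $40,823

$40,823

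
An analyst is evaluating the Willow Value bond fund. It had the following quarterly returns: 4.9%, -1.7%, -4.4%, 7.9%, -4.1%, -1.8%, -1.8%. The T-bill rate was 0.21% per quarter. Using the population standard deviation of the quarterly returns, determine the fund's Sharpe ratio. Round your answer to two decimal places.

μ = (4.9 − 1.7 − 4.4 + 7.9 − 4.1 − 1.8 − 1.8) / 7 = -1.00 / 7 = -0.1429%
Population σ = √[Σ(r − μ)² / 7] = √[131.8171 / 7] = √18.8310 = 4.3395%
Sharpe = (μ − rf) / σ = (-0.1429 − 0.21) / 4.3395 = -0.3529 / 4.3395 = -0.0813

-0.08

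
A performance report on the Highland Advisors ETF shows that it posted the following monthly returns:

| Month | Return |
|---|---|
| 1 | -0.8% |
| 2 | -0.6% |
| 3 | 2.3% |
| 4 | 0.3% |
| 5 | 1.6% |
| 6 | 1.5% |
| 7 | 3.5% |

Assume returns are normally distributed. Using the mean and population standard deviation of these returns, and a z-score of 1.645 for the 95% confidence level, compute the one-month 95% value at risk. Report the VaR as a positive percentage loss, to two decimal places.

1.27

μ = (-0.8 − 0.6 + 2.3 + 0.3 + 1.6 + 1.5 + 3.5) / 7 = 7.80 / 7 = 1.1143%
Σ(r − μ)² = 14.7486; population σ = √(14.7486/7) = 1.4515%
VaR = −(μ − z·σ) = −(1.1143 − 1.645 × 1.4515) = −(-1.2734) = 1.2734%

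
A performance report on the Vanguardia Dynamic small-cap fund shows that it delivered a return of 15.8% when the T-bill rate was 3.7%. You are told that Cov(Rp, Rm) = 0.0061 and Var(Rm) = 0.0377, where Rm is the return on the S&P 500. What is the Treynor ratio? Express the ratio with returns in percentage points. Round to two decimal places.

74.78

β = Cov / Var = 0.0061 / 0.0377 = 0.1618
Treynor = (Rp − Rf) / β = (15.8% − 3.7%) / 0.1618 = 12.10 / 0.1618 = 74.7837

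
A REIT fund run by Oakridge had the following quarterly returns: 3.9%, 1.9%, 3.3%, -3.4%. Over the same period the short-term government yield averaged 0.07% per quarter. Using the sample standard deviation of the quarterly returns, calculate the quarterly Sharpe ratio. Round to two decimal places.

0.41

r̄ = (3.9 + 1.9 + 3.3 − 3.4) / 4 = 5.70 / 4 = 1.4250%
Sample σ = √[Σ(r − r̄)² / 3] = √[33.1475 / 3] = √11.0492 = 3.3240%
Sharpe = (r̄ − rf) / σ = (1.4250 − 0.07) / 3.3240 = 1.3550 / 3.3240 = 0.4076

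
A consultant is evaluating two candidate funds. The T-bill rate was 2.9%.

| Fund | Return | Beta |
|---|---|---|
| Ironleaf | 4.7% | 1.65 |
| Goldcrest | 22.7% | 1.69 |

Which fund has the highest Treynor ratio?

Ironleaf: Treynor = (4.7% − 2.9%) / 1.65 = 1.091
Goldcrest: Treynor = (22.7% − 2.9%) / 1.69 = 11.716
Highest: Goldcrest (11.716).

Goldcrest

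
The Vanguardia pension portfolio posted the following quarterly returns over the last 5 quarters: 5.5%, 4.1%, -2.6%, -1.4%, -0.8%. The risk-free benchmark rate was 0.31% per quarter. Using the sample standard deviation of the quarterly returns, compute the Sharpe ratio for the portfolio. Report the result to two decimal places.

μ = (5.5 + 4.1 − 2.6 − 1.4 − 0.8) / 5 = 4.80 / 5 = 0.9600%
Σ(r − μ)² = 51.8120; sample σ = √(51.8120/4) = 3.5990%
Sharpe = (μ − rf) / σ = (0.9600 − 0.31) / 3.5990 = 0.6500 / 3.5990 = 0.1806

0.18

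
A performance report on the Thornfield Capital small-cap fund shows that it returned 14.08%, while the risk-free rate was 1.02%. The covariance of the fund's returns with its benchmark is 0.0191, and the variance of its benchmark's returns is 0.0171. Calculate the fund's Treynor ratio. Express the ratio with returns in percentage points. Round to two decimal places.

β = Cov / Var = 0.0191 / 0.0171 = 1.1170
Treynor = (Rp − Rf) / β = (14.08% − 1.02%) / 1.1170 = 13.06 / 1.1170 = 11.6920

11.69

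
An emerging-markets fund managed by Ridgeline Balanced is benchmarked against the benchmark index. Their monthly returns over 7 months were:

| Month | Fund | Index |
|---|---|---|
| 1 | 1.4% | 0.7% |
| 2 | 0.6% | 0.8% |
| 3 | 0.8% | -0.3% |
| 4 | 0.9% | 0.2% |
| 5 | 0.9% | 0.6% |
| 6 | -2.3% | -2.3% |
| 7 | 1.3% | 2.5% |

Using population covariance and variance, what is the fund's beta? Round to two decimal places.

0.75

r̄p = 0.5143%,  r̄m = 0.3143%
Cov = Σ(rp − r̄p)(rm − r̄m) / 7 = 1.3355
Var(rm) = Σ(rm − r̄m)² / 7 = 1.7812
β = Cov / Var = 1.3355 / 1.7812 = 0.7498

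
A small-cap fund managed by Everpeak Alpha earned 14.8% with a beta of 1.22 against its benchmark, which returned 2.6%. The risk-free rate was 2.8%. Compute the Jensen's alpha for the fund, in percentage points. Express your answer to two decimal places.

12.24

CAPM expected return = Rf + β(Rm − Rf) = 2.8% + 1.22 × (2.6% − 2.8%) = 2.8 + 1.22 × -0.20 = 2.5560%
Jensen's α = Rp − E[R] = 14.8% − 2.5560% = 12.2440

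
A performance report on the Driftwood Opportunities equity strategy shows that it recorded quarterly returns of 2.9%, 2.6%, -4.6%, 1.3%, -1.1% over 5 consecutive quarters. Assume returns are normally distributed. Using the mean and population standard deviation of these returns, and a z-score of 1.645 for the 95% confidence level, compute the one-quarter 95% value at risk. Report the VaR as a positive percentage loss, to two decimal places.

Mean return μ = 1.10 / 5 = 0.2200%
Population σ = √[Σ(r − μ)² / 5] = √[38.9880 / 5] = √7.7976 = 2.7924%
VaR = −(μ − z·σ) = −(0.2200 − 1.645 × 2.7924) = −(-4.3735) = 4.3735%

4.37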